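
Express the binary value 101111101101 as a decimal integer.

Sum of powers of 2 for each 1-bit:
2^0 + 2^2 + 2^3 + 2^5 + 2^6 + 2^7 + 2^8 + 2^9 + 2^11
= 1 + 4 + 8 + 32 + 64 + 128 + 256 + 512 + 2048
= 3053



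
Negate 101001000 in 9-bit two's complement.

Original (sign bit 1, negative): 101001000
Step 1 - Invert all bits: 010110111
Step 2 - Add 1: 010111000
Verification: 101001000 + 010111000 = 1000000000; discarding the end carry (carry out of the top bit) leaves the 9-bit value 000000000, as required for x + (-x)



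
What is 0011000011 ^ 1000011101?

XOR: 1 when bits differ
  0011000011
^ 1000011101
------------
  1011011110
Decimal: 195 ^ 541 = 734



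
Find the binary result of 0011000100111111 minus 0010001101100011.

Method 1 - Direct subtraction (column by column from the right: bit − bit − borrow-in; if negative, add 2 and borrow 1 from the next column):
borrow: 0001111110000000
        0011000100111111
-       0010001101100011
------------------------
        0000110111011100

Method 2 - Add two's complement:
Two's complement of 0010001101100011: invert → 1101110010011100, add 1 → 1101110010011101
  0011000100111111
+ 1101110010011101
------------------
 10000110111011100  (end carry out of the top bit = 1)
Discarding the end carry: 0000110111011100
Decimal check:
  0011000100111111 = 8192 + 4096 + 256 + 32 + 16 + 8 + 4 + 2 + 1 = 12607
  0010001101100011 = 8192 + 512 + 256 + 64 + 32 + 2 + 1 = 9059
  12607 - 9059 = 3548, and 0000110111011100 = 2048 + 1024 + 256 + 128 + 64 + 16 + 8 + 4 = 3548 ✓



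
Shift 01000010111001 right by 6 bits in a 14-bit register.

Original: 01000010111001 (decimal 4281)
Shift right by 6 positions
Drop the 6 low bits; fill with zeros on the left
Result: 00000001000010 (decimal 66)
Equivalent: 4281 >> 6 = 4281 ÷ 2^6 = 66



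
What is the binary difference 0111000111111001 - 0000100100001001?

Method 1 - Direct subtraction (column by column from the right: bit − bit − borrow-in; if negative, add 2 and borrow 1 from the next column):
borrow: 0001000000000000
        0111000111111001
-       0000100100001001
------------------------
        0110100011110000

Method 2 - Add two's complement:
Two's complement of 0000100100001001: invert → 1111011011110110, add 1 → 1111011011110111
  0111000111111001
+ 1111011011110111
------------------
 10110100011110000  (end carry out of the top bit = 1)
Discarding the end carry: 0110100011110000
Decimal check:
  0111000111111001 = 16384 + 8192 + 4096 + 256 + 128 + 64 + 32 + 16 + 8 + 1 = 29177
  0000100100001001 = 2048 + 256 + 8 + 1 = 2313
  29177 - 2313 = 26864, and 0110100011110000 = 16384 + 8192 + 2048 + 128 + 64 + 32 + 16 = 26864 ✓



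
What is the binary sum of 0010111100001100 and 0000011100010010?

Add column by column from the right: bit + bit + carry-in; write the sum mod 2, carry 1 when the sum is 2 or 3.
carry:  0001111000000000
        0010111100001100
+       0000011100010010
------------------------
       00011011000011110
(the carry out of the leftmost column, 0, becomes the leading bit)
Decimal check:
  0010111100001100 = 8192 + 2048 + 1024 + 512 + 256 + 8 + 4 = 12044
  0000011100010010 = 1024 + 512 + 256 + 16 + 2 = 1810
  12044 + 1810 = 13854, and 00011011000011110 = 8192 + 4096 + 1024 + 512 + 16 + 8 + 4 + 2 = 13854 ✓



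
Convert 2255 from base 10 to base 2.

Using repeated division by 2:
2255 ÷ 2 = 1127 remainder 1
1127 ÷ 2 = 563 remainder 1
563 ÷ 2 = 281 remainder 1
281 ÷ 2 = 140 remainder 1
140 ÷ 2 = 70 remainder 0
70 ÷ 2 = 35 remainder 0
35 ÷ 2 = 17 remainder 1
17 ÷ 2 = 8 remainder 1
8 ÷ 2 = 4 remainder 0
4 ÷ 2 = 2 remainder 0
2 ÷ 2 = 1 remainder 0
1 ÷ 2 = 0 remainder 1
Reading remainders bottom to top: 100011001111



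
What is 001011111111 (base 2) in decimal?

Sum of powers of 2 for each 1-bit:
2^0 + 2^1 + 2^2 + 2^3 + 2^4 + 2^5 + 2^6 + 2^7 + 2^9
= 1 + 2 + 4 + 8 + 16 + 32 + 64 + 128 + 512
= 767



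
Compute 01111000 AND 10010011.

AND: 1 only when both bits are 1
  01111000
& 10010011
----------
  00010000
Decimal: 120 & 147 = 16



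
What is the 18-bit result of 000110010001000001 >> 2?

Original: 000110010001000001 (decimal 25665)
Shift right by 2 positions
Drop the 2 low bits; fill with zeros on the left
Result: 000001100100010000 (decimal 6416)
Equivalent: 25665 >> 2 = 25665 ÷ 2^2 = 6416



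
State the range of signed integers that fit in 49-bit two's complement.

For 49-bit two's complement:
Minimum: -2^48 = -281474976710656
Maximum: 2^48 - 1 = 281474976710655



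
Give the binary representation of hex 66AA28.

Convert each hex digit to 4 bits:
  6 = 0110
  6 = 0110
  A = 1010
  A = 1010
  2 = 0010
  8 = 1000
Concatenate: 011001101010101000101000



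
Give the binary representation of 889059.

Using repeated division by 2:
889059 ÷ 2 = 444529 remainder 1
444529 ÷ 2 = 222264 remainder 1
222264 ÷ 2 = 111132 remainder 0
111132 ÷ 2 = 55566 remainder 0
55566 ÷ 2 = 27783 remainder 0
27783 ÷ 2 = 13891 remainder 1
13891 ÷ 2 = 6945 remainder 1
6945 ÷ 2 = 3472 remainder 1
3472 ÷ 2 = 1736 remainder 0
1736 ÷ 2 = 868 remainder 0
868 ÷ 2 = 434 remainder 0
434 ÷ 2 = 217 remainder 0
217 ÷ 2 = 108 remainder 1
108 ÷ 2 = 54 remainder 0
54 ÷ 2 = 27 remainder 0
27 ÷ 2 = 13 remainder 1
13 ÷ 2 = 6 remainder 1
6 ÷ 2 = 3 remainder 0
3 ÷ 2 = 1 remainder 1
1 ÷ 2 = 0 remainder 1
Reading remainders bottom to top: 11011001000011100011



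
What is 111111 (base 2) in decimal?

Sum of powers of 2 for each 1-bit:
2^0 + 2^1 + 2^2 + 2^3 + 2^4 + 2^5
= 1 + 2 + 4 + 8 + 16 + 32
= 63



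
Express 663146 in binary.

Using repeated division by 2:
663146 ÷ 2 = 331573 remainder 0
331573 ÷ 2 = 165786 remainder 1
165786 ÷ 2 = 82893 remainder 0
82893 ÷ 2 = 41446 remainder 1
41446 ÷ 2 = 20723 remainder 0
20723 ÷ 2 = 10361 remainder 1
10361 ÷ 2 = 5180 remainder 1
5180 ÷ 2 = 2590 remainder 0
2590 ÷ 2 = 1295 remainder 0
1295 ÷ 2 = 647 remainder 1
647 ÷ 2 = 323 remainder 1
323 ÷ 2 = 161 remainder 1
161 ÷ 2 = 80 remainder 1
80 ÷ 2 = 40 remainder 0
40 ÷ 2 = 20 remainder 0
20 ÷ 2 = 10 remainder 0
10 ÷ 2 = 5 remainder 0
5 ÷ 2 = 2 remainder 1
2 ÷ 2 = 1 remainder 0
1 ÷ 2 = 0 remainder 1
Reading remainders bottom to top: 10100001111001101010



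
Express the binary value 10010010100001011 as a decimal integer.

Sum of powers of 2 for each 1-bit:
2^0 + 2^1 + 2^3 + 2^8 + 2^10 + 2^13 + 2^16
= 1 + 2 + 8 + 256 + 1024 + 8192 + 65536
= 75019



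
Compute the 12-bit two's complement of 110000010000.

Original (sign bit 1, negative): 110000010000
Step 1 - Invert all bits: 001111101111
Step 2 - Add 1: 001111110000
Verification: 110000010000 + 001111110000 = 1000000000000; discarding the end carry (carry out of the top bit) leaves the 12-bit value 000000000000, as required for x + (-x)



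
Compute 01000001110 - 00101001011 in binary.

Method 1 - Direct subtraction (column by column from the right: bit − bit − borrow-in; if negative, add 2 and borrow 1 from the next column):
borrow: 01110000110
        01000001110
-       00101001011
-------------------
        00011000011

Method 2 - Add two's complement:
Two's complement of 00101001011: invert → 11010110100, add 1 → 11010110101
  01000001110
+ 11010110101
-------------
 100011000011  (end carry out of the top bit = 1)
Discarding the end carry: 00011000011
Decimal check:
  01000001110 = 512 + 8 + 4 + 2 = 526
  00101001011 = 256 + 64 + 8 + 2 + 1 = 331
  526 - 331 = 195, and 00011000011 = 128 + 64 + 2 + 1 = 195 ✓



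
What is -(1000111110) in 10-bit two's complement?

Original (sign bit 1, negative): 1000111110
Step 1 - Invert all bits: 0111000001
Step 2 - Add 1: 0111000010
Verification: 1000111110 + 0111000010 = 10000000000; discarding the end carry (carry out of the top bit) leaves the 10-bit value 0000000000, as required for x + (-x)



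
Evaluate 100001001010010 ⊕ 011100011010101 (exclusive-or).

XOR: 1 when bits differ
  100001001010010
^ 011100011010101
-----------------
  111101010000111
Decimal: 16978 ^ 14549 = 31367



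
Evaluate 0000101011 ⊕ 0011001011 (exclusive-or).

XOR: 1 when bits differ
  0000101011
^ 0011001011
------------
  0011100000
Decimal: 43 ^ 203 = 224



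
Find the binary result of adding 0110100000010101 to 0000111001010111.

Add column by column from the right: bit + bit + carry-in; write the sum mod 2, carry 1 when the sum is 2 or 3.
carry:  0001000000101110
        0110100000010101
+       0000111001010111
------------------------
       00111011001101100
(the carry out of the leftmost column, 0, becomes the leading bit)
Decimal check:
  0110100000010101 = 16384 + 8192 + 2048 + 16 + 4 + 1 = 26645
  0000111001010111 = 2048 + 1024 + 512 + 64 + 16 + 4 + 2 + 1 = 3671
  26645 + 3671 = 30316, and 00111011001101100 = 16384 + 8192 + 4096 + 1024 + 512 + 64 + 32 + 8 + 4 = 30316 ✓



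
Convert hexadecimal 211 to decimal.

Expand by place value (powers of 16):
211 = 2 × 16^2 + 1 × 16^1 + 1 × 16^0
= 2 × 256 + 1 × 16 + 1 × 1
= 512 + 16 + 1
= 529



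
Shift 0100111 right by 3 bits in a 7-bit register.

Original: 0100111 (decimal 39)
Shift right by 3 positions
Drop the 3 low bits; fill with zeros on the left
Result: 0000100 (decimal 4)
Equivalent: 39 >> 3 = 39 ÷ 2^3 = 4



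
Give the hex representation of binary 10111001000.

Group into 4-bit nibbles from right:
  0101 = 5
  1100 = C
  1000 = 8
Result: 5C8



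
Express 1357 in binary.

Using repeated division by 2:
1357 ÷ 2 = 678 remainder 1
678 ÷ 2 = 339 remainder 0
339 ÷ 2 = 169 remainder 1
169 ÷ 2 = 84 remainder 1
84 ÷ 2 = 42 remainder 0
42 ÷ 2 = 21 remainder 0
21 ÷ 2 = 10 remainder 1
10 ÷ 2 = 5 remainder 0
5 ÷ 2 = 2 remainder 1
2 ÷ 2 = 1 remainder 0
1 ÷ 2 = 0 remainder 1
Reading remainders bottom to top: 10101001101



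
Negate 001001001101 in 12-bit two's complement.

Original: 001001001101
Step 1 - Invert all bits: 110110110010
Step 2 - Add 1: 110110110011
Verification: 001001001101 + 110110110011 = 1000000000000; discarding the end carry (carry out of the top bit) leaves the 12-bit value 000000000000, as required for x + (-x)



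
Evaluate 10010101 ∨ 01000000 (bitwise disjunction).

OR: 1 when either bit is 1
  10010101
| 01000000
----------
  11010101
Decimal: 149 | 64 = 213



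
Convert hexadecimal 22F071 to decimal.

Expand by place value (powers of 16):
Digit values: F = 15
22F071 = 2 × 16^5 + 2 × 16^4 + 15 × 16^3 + 0 × 16^2 + 7 × 16^1 + 1 × 16^0
= 2 × 1048576 + 2 × 65536 + 15 × 4096 + 0 × 256 + 7 × 16 + 1 × 1
= 2097152 + 131072 + 61440 + 0 + 112 + 1
= 2289777



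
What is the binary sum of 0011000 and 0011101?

Add column by column from the right: bit + bit + carry-in; write the sum mod 2, carry 1 when the sum is 2 or 3.
carry:  0110000
        0011000
+       0011101
---------------
       00110101
(the carry out of the leftmost column, 0, becomes the leading bit)
Decimal check:
  0011000 = 16 + 8 = 24
  0011101 = 16 + 8 + 4 + 1 = 29
  24 + 29 = 53, and 00110101 = 32 + 16 + 4 + 1 = 53 ✓



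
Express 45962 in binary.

Using repeated division by 2:
45962 ÷ 2 = 22981 remainder 0
22981 ÷ 2 = 11490 remainder 1
11490 ÷ 2 = 5745 remainder 0
5745 ÷ 2 = 2872 remainder 1
2872 ÷ 2 = 1436 remainder 0
1436 ÷ 2 = 718 remainder 0
718 ÷ 2 = 359 remainder 0
359 ÷ 2 = 179 remainder 1
179 ÷ 2 = 89 remainder 1
89 ÷ 2 = 44 remainder 1
44 ÷ 2 = 22 remainder 0
22 ÷ 2 = 11 remainder 0
11 ÷ 2 = 5 remainder 1
5 ÷ 2 = 2 remainder 1
2 ÷ 2 = 1 remainder 0
1 ÷ 2 = 0 remainder 1
Reading remainders bottom to top: 1011001110001010



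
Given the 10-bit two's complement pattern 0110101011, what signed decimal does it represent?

Binary: 0110101011
Sign bit: 0 (non-negative)
Read directly as an unsigned value:
0110101011 = 256 + 128 + 32 + 8 + 2 + 1 = 427
Value: 427



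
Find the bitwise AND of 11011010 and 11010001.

AND: 1 only when both bits are 1
  11011010
& 11010001
----------
  11010000
Decimal: 218 & 209 = 208



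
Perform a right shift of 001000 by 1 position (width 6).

Original: 001000 (decimal 8)
Shift right by 1 position
Drop the 1 low bit; fill with zero on the left
Result: 000100 (decimal 4)
Equivalent: 8 >> 1 = 8 ÷ 2^1 = 4



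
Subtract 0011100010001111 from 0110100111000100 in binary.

Method 1 - Direct subtraction (column by column from the right: bit − bit − borrow-in; if negative, add 2 and borrow 1 from the next column):
borrow: 0110000001111110
        0110100111000100
-       0011100010001111
------------------------
        0011000100110101

Method 2 - Add two's complement:
Two's complement of 0011100010001111: invert → 1100011101110000, add 1 → 1100011101110001
  0110100111000100
+ 1100011101110001
------------------
 10011000100110101  (end carry out of the top bit = 1)
Discarding the end carry: 0011000100110101
Decimal check:
  0110100111000100 = 16384 + 8192 + 2048 + 256 + 128 + 64 + 4 = 27076
  0011100010001111 = 8192 + 4096 + 2048 + 128 + 8 + 4 + 2 + 1 = 14479
  27076 - 14479 = 12597, and 0011000100110101 = 8192 + 4096 + 256 + 32 + 16 + 4 + 1 = 12597 ✓



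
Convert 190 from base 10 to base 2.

Using repeated division by 2:
190 ÷ 2 = 95 remainder 0
95 ÷ 2 = 47 remainder 1
47 ÷ 2 = 23 remainder 1
23 ÷ 2 = 11 remainder 1
11 ÷ 2 = 5 remainder 1
5 ÷ 2 = 2 remainder 1
2 ÷ 2 = 1 remainder 0
1 ÷ 2 = 0 remainder 1
Reading remainders bottom to top: 10111110



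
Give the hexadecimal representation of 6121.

Using repeated division by 16 (digits 10–15 are A–F):
6121 ÷ 16 = 382 remainder 9
382 ÷ 16 = 23 remainder 14 (E)
23 ÷ 16 = 1 remainder 7
1 ÷ 16 = 0 remainder 1
Reading remainders bottom to top: 17E9



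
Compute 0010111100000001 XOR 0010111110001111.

XOR: 1 when bits differ
  0010111100000001
^ 0010111110001111
------------------
  0000000010001110
Decimal: 12033 ^ 12175 = 142



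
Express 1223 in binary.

Using repeated division by 2:
1223 ÷ 2 = 611 remainder 1
611 ÷ 2 = 305 remainder 1
305 ÷ 2 = 152 remainder 1
152 ÷ 2 = 76 remainder 0
76 ÷ 2 = 38 remainder 0
38 ÷ 2 = 19 remainder 0
19 ÷ 2 = 9 remainder 1
9 ÷ 2 = 4 remainder 1
4 ÷ 2 = 2 remainder 0
2 ÷ 2 = 1 remainder 0
1 ÷ 2 = 0 remainder 1
Reading remainders bottom to top: 10011000111



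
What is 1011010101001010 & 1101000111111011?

AND: 1 only when both bits are 1
  1011010101001010
& 1101000111111011
------------------
  1001000101001010
Decimal: 46410 & 53755 = 37194



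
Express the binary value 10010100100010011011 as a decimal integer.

Sum of powers of 2 for each 1-bit:
2^0 + 2^1 + 2^3 + 2^4 + 2^7 + 2^11 + 2^14 + 2^16 + 2^19
= 1 + 2 + 8 + 16 + 128 + 2048 + 16384 + 65536 + 524288
= 608411



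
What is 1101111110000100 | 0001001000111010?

OR: 1 when either bit is 1
  1101111110000100
| 0001001000111010
------------------
  1101111110111110
Decimal: 57220 | 4666 = 57278



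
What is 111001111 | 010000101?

OR: 1 when either bit is 1
  111001111
| 010000101
-----------
  111001111
Decimal: 463 | 133 = 463



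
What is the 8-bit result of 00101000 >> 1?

Original: 00101000 (decimal 40)
Shift right by 1 position
Drop the 1 low bit; fill with zero on the left
Result: 00010100 (decimal 20)
Equivalent: 40 >> 1 = 40 ÷ 2^1 = 20



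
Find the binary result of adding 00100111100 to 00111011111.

Add column by column from the right: bit + bit + carry-in; write the sum mod 2, carry 1 when the sum is 2 or 3.
carry:  01111111000
        00100111100
+       00111011111
-------------------
       001100011011
(the carry out of the leftmost column, 0, becomes the leading bit)
Decimal check:
  00100111100 = 256 + 32 + 16 + 8 + 4 = 316
  00111011111 = 256 + 128 + 64 + 16 + 8 + 4 + 2 + 1 = 479
  316 + 479 = 795, and 001100011011 = 512 + 256 + 16 + 8 + 2 + 1 = 795 ✓



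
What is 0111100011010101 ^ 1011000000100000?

XOR: 1 when bits differ
  0111100011010101
^ 1011000000100000
------------------
  1100100011110101
Decimal: 30933 ^ 45088 = 51445



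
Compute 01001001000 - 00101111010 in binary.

Method 1 - Direct subtraction (column by column from the right: bit − bit − borrow-in; if negative, add 2 and borrow 1 from the next column):
borrow: 01111111100
        01001001000
-       00101111010
-------------------
        00011001110

Method 2 - Add two's complement:
Two's complement of 00101111010: invert → 11010000101, add 1 → 11010000110
  01001001000
+ 11010000110
-------------
 100011001110  (end carry out of the top bit = 1)
Discarding the end carry: 00011001110
Decimal check:
  01001001000 = 512 + 64 + 8 = 584
  00101111010 = 256 + 64 + 32 + 16 + 8 + 2 = 378
  584 - 378 = 206, and 00011001110 = 128 + 64 + 8 + 4 + 2 = 206 ✓



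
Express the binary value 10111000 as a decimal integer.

Sum of powers of 2 for each 1-bit:
2^3 + 2^4 + 2^5 + 2^7
= 8 + 16 + 32 + 128
= 184



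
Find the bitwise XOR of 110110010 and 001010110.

XOR: 1 when bits differ
  110110010
^ 001010110
-----------
  111100100
Decimal: 434 ^ 86 = 484



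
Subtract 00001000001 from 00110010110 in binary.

Method 1 - Direct subtraction (column by column from the right: bit − bit − borrow-in; if negative, add 2 and borrow 1 from the next column):
borrow: 00010000010
        00110010110
-       00001000001
-------------------
        00101010101

Method 2 - Add two's complement:
Two's complement of 00001000001: invert → 11110111110, add 1 → 11110111111
  00110010110
+ 11110111111
-------------
 100101010101  (end carry out of the top bit = 1)
Discarding the end carry: 00101010101
Decimal check:
  00110010110 = 256 + 128 + 16 + 4 + 2 = 406
  00001000001 = 64 + 1 = 65
  406 - 65 = 341, and 00101010101 = 256 + 64 + 16 + 4 + 1 = 341 ✓



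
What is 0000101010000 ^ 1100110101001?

XOR: 1 when bits differ
  0000101010000
^ 1100110101001
---------------
  1100011111001
Decimal: 336 ^ 6569 = 6393



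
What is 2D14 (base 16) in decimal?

Expand by place value (powers of 16):
Digit values: D = 13
2D14 = 2 × 16^3 + 13 × 16^2 + 1 × 16^1 + 4 × 16^0
= 2 × 4096 + 13 × 256 + 1 × 16 + 4 × 1
= 8192 + 3328 + 16 + 4
= 11540



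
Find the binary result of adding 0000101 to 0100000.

Add column by column from the right: bit + bit + carry-in; write the sum mod 2, carry 1 when the sum is 2 or 3.
carry:  0000000
        0000101
+       0100000
---------------
       00100101
(the carry out of the leftmost column, 0, becomes the leading bit)
Decimal check:
  0000101 = 4 + 1 = 5
  0100000 = 32
  5 + 32 = 37, and 00100101 = 32 + 4 + 1 = 37 ✓



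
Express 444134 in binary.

Using repeated division by 2:
444134 ÷ 2 = 222067 remainder 0
222067 ÷ 2 = 111033 remainder 1
111033 ÷ 2 = 55516 remainder 1
55516 ÷ 2 = 27758 remainder 0
27758 ÷ 2 = 13879 remainder 0
13879 ÷ 2 = 6939 remainder 1
6939 ÷ 2 = 3469 remainder 1
3469 ÷ 2 = 1734 remainder 1
1734 ÷ 2 = 867 remainder 0
867 ÷ 2 = 433 remainder 1
433 ÷ 2 = 216 remainder 1
216 ÷ 2 = 108 remainder 0
108 ÷ 2 = 54 remainder 0
54 ÷ 2 = 27 remainder 0
27 ÷ 2 = 13 remainder 1
13 ÷ 2 = 6 remainder 1
6 ÷ 2 = 3 remainder 0
3 ÷ 2 = 1 remainder 1
1 ÷ 2 = 0 remainder 1
Reading remainders bottom to top: 1101100011011100110



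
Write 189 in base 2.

Using repeated division by 2:
189 ÷ 2 = 94 remainder 1
94 ÷ 2 = 47 remainder 0
47 ÷ 2 = 23 remainder 1
23 ÷ 2 = 11 remainder 1
11 ÷ 2 = 5 remainder 1
5 ÷ 2 = 2 remainder 1
2 ÷ 2 = 1 remainder 0
1 ÷ 2 = 0 remainder 1
Reading remainders bottom to top: 10111101



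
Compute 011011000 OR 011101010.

OR: 1 when either bit is 1
  011011000
| 011101010
-----------
  011111010
Decimal: 216 | 234 = 250



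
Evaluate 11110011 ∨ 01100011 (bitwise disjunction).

OR: 1 when either bit is 1
  11110011
| 01100011
----------
  11110011
Decimal: 243 | 99 = 243



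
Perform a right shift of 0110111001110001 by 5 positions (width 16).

Original: 0110111001110001 (decimal 28273)
Shift right by 5 positions
Drop the 5 low bits; fill with zeros on the left
Result: 0000001101110011 (decimal 883)
Equivalent: 28273 >> 5 = 28273 ÷ 2^5 = 883



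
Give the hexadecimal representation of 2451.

Using repeated division by 16 (digits 10–15 are A–F):
2451 ÷ 16 = 153 remainder 3
153 ÷ 16 = 9 remainder 9
9 ÷ 16 = 0 remainder 9
Reading remainders bottom to top: 993



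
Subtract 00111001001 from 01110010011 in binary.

Method 1 - Direct subtraction (column by column from the right: bit − bit − borrow-in; if negative, add 2 and borrow 1 from the next column):
borrow: 01110010000
        01110010011
-       00111001001
-------------------
        00111001010

Method 2 - Add two's complement:
Two's complement of 00111001001: invert → 11000110110, add 1 → 11000110111
  01110010011
+ 11000110111
-------------
 100111001010  (end carry out of the top bit = 1)
Discarding the end carry: 00111001010
Decimal check:
  01110010011 = 512 + 256 + 128 + 16 + 2 + 1 = 915
  00111001001 = 256 + 128 + 64 + 8 + 1 = 457
  915 - 457 = 458, and 00111001010 = 256 + 128 + 64 + 8 + 2 = 458 ✓



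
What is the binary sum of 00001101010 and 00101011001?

Add column by column from the right: bit + bit + carry-in; write the sum mod 2, carry 1 when the sum is 2 or 3.
carry:  00011110000
        00001101010
+       00101011001
-------------------
       000111000011
(the carry out of the leftmost column, 0, becomes the leading bit)
Decimal check:
  00001101010 = 64 + 32 + 8 + 2 = 106
  00101011001 = 256 + 64 + 16 + 8 + 1 = 345
  106 + 345 = 451, and 000111000011 = 256 + 128 + 64 + 2 + 1 = 451 ✓



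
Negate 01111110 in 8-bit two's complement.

Original: 01111110
Step 1 - Invert all bits: 10000001
Step 2 - Add 1: 10000010
Verification: 01111110 + 10000010 = 100000000; discarding the end carry (carry out of the top bit) leaves the 8-bit value 00000000, as required for x + (-x)



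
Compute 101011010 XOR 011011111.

XOR: 1 when bits differ
  101011010
^ 011011111
-----------
  110000101
Decimal: 346 ^ 223 = 389



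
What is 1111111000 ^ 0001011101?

XOR: 1 when bits differ
  1111111000
^ 0001011101
------------
  1110100101
Decimal: 1016 ^ 93 = 933



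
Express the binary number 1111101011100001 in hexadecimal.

Group into 4-bit nibbles from right:
  1111 = F
  1010 = A
  1110 = E
  0001 = 1
Result: FAE1



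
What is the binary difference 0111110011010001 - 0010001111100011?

Method 1 - Direct subtraction (column by column from the right: bit − bit − borrow-in; if negative, add 2 and borrow 1 from the next column):
borrow: 0000011111011100
        0111110011010001
-       0010001111100011
------------------------
        0101100011101110

Method 2 - Add two's complement:
Two's complement of 0010001111100011: invert → 1101110000011100, add 1 → 1101110000011101
  0111110011010001
+ 1101110000011101
------------------
 10101100011101110  (end carry out of the top bit = 1)
Discarding the end carry: 0101100011101110
Decimal check:
  0111110011010001 = 16384 + 8192 + 4096 + 2048 + 1024 + 128 + 64 + 16 + 1 = 31953
  0010001111100011 = 8192 + 512 + 256 + 128 + 64 + 32 + 2 + 1 = 9187
  31953 - 9187 = 22766, and 0101100011101110 = 16384 + 4096 + 2048 + 128 + 64 + 32 + 8 + 4 + 2 = 22766 ✓



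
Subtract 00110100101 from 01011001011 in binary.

Method 1 - Direct subtraction (column by column from the right: bit − bit − borrow-in; if negative, add 2 and borrow 1 from the next column):
borrow: 01001001000
        01011001011
-       00110100101
-------------------
        00100100110

Method 2 - Add two's complement:
Two's complement of 00110100101: invert → 11001011010, add 1 → 11001011011
  01011001011
+ 11001011011
-------------
 100100100110  (end carry out of the top bit = 1)
Discarding the end carry: 00100100110
Decimal check:
  01011001011 = 512 + 128 + 64 + 8 + 2 + 1 = 715
  00110100101 = 256 + 128 + 32 + 4 + 1 = 421
  715 - 421 = 294, and 00100100110 = 256 + 32 + 4 + 2 = 294 ✓



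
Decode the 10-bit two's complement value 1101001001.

Binary: 1101001001
Sign bit: 1 (negative)
Invert: 0010110110
Add 1:  0010110111
Magnitude: 0010110111 = 128 + 32 + 16 + 4 + 2 + 1 = 183
Value: -183



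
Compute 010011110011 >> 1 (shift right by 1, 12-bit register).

Original: 010011110011 (decimal 1267)
Shift right by 1 position
Drop the 1 low bit; fill with zero on the left
Result: 001001111001 (decimal 633)
Equivalent: 1267 >> 1 = 1267 ÷ 2^1 = 633



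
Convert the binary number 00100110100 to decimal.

Sum of powers of 2 for each 1-bit:
2^2 + 2^4 + 2^5 + 2^8
= 4 + 16 + 32 + 256
= 308



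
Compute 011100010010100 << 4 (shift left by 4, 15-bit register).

Original: 011100010010100 (decimal 14484)
Shift left by 4 positions
Append 4 zeros on the right and drop the 4 high bits that overflow the 15-bit width
Result: 000100101000000 (decimal 2368)
Equivalent: 14484 << 4 = 14484 × 2^4 = 231744, truncated to 15 bits = 2368



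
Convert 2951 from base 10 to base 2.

Using repeated division by 2:
2951 ÷ 2 = 1475 remainder 1
1475 ÷ 2 = 737 remainder 1
737 ÷ 2 = 368 remainder 1
368 ÷ 2 = 184 remainder 0
184 ÷ 2 = 92 remainder 0
92 ÷ 2 = 46 remainder 0
46 ÷ 2 = 23 remainder 0
23 ÷ 2 = 11 remainder 1
11 ÷ 2 = 5 remainder 1
5 ÷ 2 = 2 remainder 1
2 ÷ 2 = 1 remainder 0
1 ÷ 2 = 0 remainder 1
Reading remainders bottom to top: 101110000111



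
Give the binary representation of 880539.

Using repeated division by 2:
880539 ÷ 2 = 440269 remainder 1
440269 ÷ 2 = 220134 remainder 1
220134 ÷ 2 = 110067 remainder 0
110067 ÷ 2 = 55033 remainder 1
55033 ÷ 2 = 27516 remainder 1
27516 ÷ 2 = 13758 remainder 0
13758 ÷ 2 = 6879 remainder 0
6879 ÷ 2 = 3439 remainder 1
3439 ÷ 2 = 1719 remainder 1
1719 ÷ 2 = 859 remainder 1
859 ÷ 2 = 429 remainder 1
429 ÷ 2 = 214 remainder 1
214 ÷ 2 = 107 remainder 0
107 ÷ 2 = 53 remainder 1
53 ÷ 2 = 26 remainder 1
26 ÷ 2 = 13 remainder 0
13 ÷ 2 = 6 remainder 1
6 ÷ 2 = 3 remainder 0
3 ÷ 2 = 1 remainder 1
1 ÷ 2 = 0 remainder 1
Reading remainders bottom to top: 11010110111110011011



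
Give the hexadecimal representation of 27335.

Using repeated division by 16 (digits 10–15 are A–F):
27335 ÷ 16 = 1708 remainder 7
1708 ÷ 16 = 106 remainder 12 (C)
106 ÷ 16 = 6 remainder 10 (A)
6 ÷ 16 = 0 remainder 6
Reading remainders bottom to top: 6AC7



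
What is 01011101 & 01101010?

AND: 1 only when both bits are 1
  01011101
& 01101010
----------
  01001000
Decimal: 93 & 106 = 72



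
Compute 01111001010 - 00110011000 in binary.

Method 1 - Direct subtraction (column by column from the right: bit − bit − borrow-in; if negative, add 2 and borrow 1 from the next column):
borrow: 00001100000
        01111001010
-       00110011000
-------------------
        01000110010

Method 2 - Add two's complement:
Two's complement of 00110011000: invert → 11001100111, add 1 → 11001101000
  01111001010
+ 11001101000
-------------
 101000110010  (end carry out of the top bit = 1)
Discarding the end carry: 01000110010
Decimal check:
  01111001010 = 512 + 256 + 128 + 64 + 8 + 2 = 970
  00110011000 = 256 + 128 + 16 + 8 = 408
  970 - 408 = 562, and 01000110010 = 512 + 32 + 16 + 2 = 562 ✓



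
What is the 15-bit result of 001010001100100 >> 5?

Original: 001010001100100 (decimal 5220)
Shift right by 5 positions
Drop the 5 low bits; fill with zeros on the left
Result: 000000010100011 (decimal 163)
Equivalent: 5220 >> 5 = 5220 ÷ 2^5 = 163



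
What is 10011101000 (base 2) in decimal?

Sum of powers of 2 for each 1-bit:
2^3 + 2^5 + 2^6 + 2^7 + 2^10
= 8 + 32 + 64 + 128 + 1024
= 1256



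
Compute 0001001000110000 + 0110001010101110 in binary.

Add column by column from the right: bit + bit + carry-in; write the sum mod 2, carry 1 when the sum is 2 or 3.
carry:  0000010001000000
        0001001000110000
+       0110001010101110
------------------------
       00111010011011110
(the carry out of the leftmost column, 0, becomes the leading bit)
Decimal check:
  0001001000110000 = 4096 + 512 + 32 + 16 = 4656
  0110001010101110 = 16384 + 8192 + 512 + 128 + 32 + 8 + 4 + 2 = 25262
  4656 + 25262 = 29918, and 00111010011011110 = 16384 + 8192 + 4096 + 1024 + 128 + 64 + 16 + 8 + 4 + 2 = 29918 ✓



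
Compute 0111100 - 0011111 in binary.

Method 1 - Direct subtraction (column by column from the right: bit − bit − borrow-in; if negative, add 2 and borrow 1 from the next column):
borrow: 0111110
        0111100
-       0011111
---------------
        0011101

Method 2 - Add two's complement:
Two's complement of 0011111: invert → 1100000, add 1 → 1100001
  0111100
+ 1100001
---------
 10011101  (end carry out of the top bit = 1)
Discarding the end carry: 0011101
Decimal check:
  0111100 = 32 + 16 + 8 + 4 = 60
  0011111 = 16 + 8 + 4 + 2 + 1 = 31
  60 - 31 = 29, and 0011101 = 16 + 8 + 4 + 1 = 29 ✓



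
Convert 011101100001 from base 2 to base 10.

Sum of powers of 2 for each 1-bit:
2^0 + 2^5 + 2^6 + 2^8 + 2^9 + 2^10
= 1 + 32 + 64 + 256 + 512 + 1024
= 1889



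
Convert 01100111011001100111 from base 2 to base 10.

Sum of powers of 2 for each 1-bit:
2^0 + 2^1 + 2^2 + 2^5 + 2^6 + 2^9 + 2^10 + 2^12 + 2^13 + 2^14 + 2^17 + 2^18
= 1 + 2 + 4 + 32 + 64 + 512 + 1024 + 4096 + 8192 + 16384 + 131072 + 262144
= 423527



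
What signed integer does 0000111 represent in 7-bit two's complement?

Binary: 0000111
Sign bit: 0 (non-negative)
Read directly as an unsigned value:
0000111 = 4 + 2 + 1 = 7
Value: 7



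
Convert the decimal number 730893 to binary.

Using repeated division by 2:
730893 ÷ 2 = 365446 remainder 1
365446 ÷ 2 = 182723 remainder 0
182723 ÷ 2 = 91361 remainder 1
91361 ÷ 2 = 45680 remainder 1
45680 ÷ 2 = 22840 remainder 0
22840 ÷ 2 = 11420 remainder 0
11420 ÷ 2 = 5710 remainder 0
5710 ÷ 2 = 2855 remainder 0
2855 ÷ 2 = 1427 remainder 1
1427 ÷ 2 = 713 remainder 1
713 ÷ 2 = 356 remainder 1
356 ÷ 2 = 178 remainder 0
178 ÷ 2 = 89 remainder 0
89 ÷ 2 = 44 remainder 1
44 ÷ 2 = 22 remainder 0
22 ÷ 2 = 11 remainder 0
11 ÷ 2 = 5 remainder 1
5 ÷ 2 = 2 remainder 1
2 ÷ 2 = 1 remainder 0
1 ÷ 2 = 0 remainder 1
Reading remainders bottom to top: 10110010011100001101



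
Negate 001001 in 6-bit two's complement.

Original: 001001
Step 1 - Invert all bits: 110110
Step 2 - Add 1: 110111
Verification: 001001 + 110111 = 1000000; discarding the end carry (carry out of the top bit) leaves the 6-bit value 000000, as required for x + (-x)



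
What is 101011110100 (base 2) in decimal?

Sum of powers of 2 for each 1-bit:
2^2 + 2^4 + 2^5 + 2^6 + 2^7 + 2^9 + 2^11
= 4 + 16 + 32 + 64 + 128 + 512 + 2048
= 2804



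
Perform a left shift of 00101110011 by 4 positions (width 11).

Original: 00101110011 (decimal 371)
Shift left by 4 positions
Append 4 zeros on the right and drop the 4 high bits that overflow the 11-bit width
Result: 11100110000 (decimal 1840)
Equivalent: 371 << 4 = 371 × 2^4 = 5936, truncated to 11 bits = 1840



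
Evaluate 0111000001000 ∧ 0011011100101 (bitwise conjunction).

AND: 1 only when both bits are 1
  0111000001000
& 0011011100101
---------------
  0011000000000
Decimal: 3592 & 1765 = 1536



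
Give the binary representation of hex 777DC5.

Convert each hex digit to 4 bits:
  7 = 0111
  7 = 0111
  7 = 0111
  D = 1101
  C = 1100
  5 = 0101
Concatenate: 011101110111110111000101



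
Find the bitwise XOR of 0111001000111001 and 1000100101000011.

XOR: 1 when bits differ
  0111001000111001
^ 1000100101000011
------------------
  1111101101111010
Decimal: 29241 ^ 35139 = 64378



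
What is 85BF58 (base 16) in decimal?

Expand by place value (powers of 16):
Digit values: B = 11, F = 15
85BF58 = 8 × 16^5 + 5 × 16^4 + 11 × 16^3 + 15 × 16^2 + 5 × 16^1 + 8 × 16^0
= 8 × 1048576 + 5 × 65536 + 11 × 4096 + 15 × 256 + 5 × 16 + 8 × 1
= 8388608 + 327680 + 45056 + 3840 + 80 + 8
= 8765272



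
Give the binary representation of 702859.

Using repeated division by 2:
702859 ÷ 2 = 351429 remainder 1
351429 ÷ 2 = 175714 remainder 1
175714 ÷ 2 = 87857 remainder 0
87857 ÷ 2 = 43928 remainder 1
43928 ÷ 2 = 21964 remainder 0
21964 ÷ 2 = 10982 remainder 0
10982 ÷ 2 = 5491 remainder 0
5491 ÷ 2 = 2745 remainder 1
2745 ÷ 2 = 1372 remainder 1
1372 ÷ 2 = 686 remainder 0
686 ÷ 2 = 343 remainder 0
343 ÷ 2 = 171 remainder 1
171 ÷ 2 = 85 remainder 1
85 ÷ 2 = 42 remainder 1
42 ÷ 2 = 21 remainder 0
21 ÷ 2 = 10 remainder 1
10 ÷ 2 = 5 remainder 0
5 ÷ 2 = 2 remainder 1
2 ÷ 2 = 1 remainder 0
1 ÷ 2 = 0 remainder 1
Reading remainders bottom to top: 10101011100110001011



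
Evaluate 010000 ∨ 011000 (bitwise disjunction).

OR: 1 when either bit is 1
  010000
| 011000
--------
  011000
Decimal: 16 | 24 = 24



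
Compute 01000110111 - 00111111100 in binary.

Method 1 - Direct subtraction (column by column from the right: bit − bit − borrow-in; if negative, add 2 and borrow 1 from the next column):
borrow: 01111110000
        01000110111
-       00111111100
-------------------
        00000111011

Method 2 - Add two's complement:
Two's complement of 00111111100: invert → 11000000011, add 1 → 11000000100
  01000110111
+ 11000000100
-------------
 100000111011  (end carry out of the top bit = 1)
Discarding the end carry: 00000111011
Decimal check:
  01000110111 = 512 + 32 + 16 + 4 + 2 + 1 = 567
  00111111100 = 256 + 128 + 64 + 32 + 16 + 8 + 4 = 508
  567 - 508 = 59, and 00000111011 = 32 + 16 + 8 + 2 + 1 = 59 ✓



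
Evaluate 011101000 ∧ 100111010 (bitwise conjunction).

AND: 1 only when both bits are 1
  011101000
& 100111010
-----------
  000101000
Decimal: 232 & 314 = 40



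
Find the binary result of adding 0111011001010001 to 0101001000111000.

Add column by column from the right: bit + bit + carry-in; write the sum mod 2, carry 1 when the sum is 2 or 3.
carry:  1110110011100000
        0111011001010001
+       0101001000111000
------------------------
       01100100010001001
(the carry out of the leftmost column, 0, becomes the leading bit)
Decimal check:
  0111011001010001 = 16384 + 8192 + 4096 + 1024 + 512 + 64 + 16 + 1 = 30289
  0101001000111000 = 16384 + 4096 + 512 + 32 + 16 + 8 = 21048
  30289 + 21048 = 51337, and 01100100010001001 = 32768 + 16384 + 2048 + 128 + 8 + 1 = 51337 ✓



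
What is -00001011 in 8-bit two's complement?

Original: 00001011
Step 1 - Invert all bits: 11110100
Step 2 - Add 1: 11110101
Verification: 00001011 + 11110101 = 100000000; discarding the end carry (carry out of the top bit) leaves the 8-bit value 00000000, as required for x + (-x)



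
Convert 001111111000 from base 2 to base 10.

Sum of powers of 2 for each 1-bit:
2^3 + 2^4 + 2^5 + 2^6 + 2^7 + 2^8 + 2^9
= 8 + 16 + 32 + 64 + 128 + 256 + 512
= 1016



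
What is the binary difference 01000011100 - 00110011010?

Method 1 - Direct subtraction (column by column from the right: bit − bit − borrow-in; if negative, add 2 and borrow 1 from the next column):
borrow: 01100000100
        01000011100
-       00110011010
-------------------
        00010000010

Method 2 - Add two's complement:
Two's complement of 00110011010: invert → 11001100101, add 1 → 11001100110
  01000011100
+ 11001100110
-------------
 100010000010  (end carry out of the top bit = 1)
Discarding the end carry: 00010000010
Decimal check:
  01000011100 = 512 + 16 + 8 + 4 = 540
  00110011010 = 256 + 128 + 16 + 8 + 2 = 410
  540 - 410 = 130, and 00010000010 = 128 + 2 = 130 ✓



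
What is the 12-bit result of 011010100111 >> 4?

Original: 011010100111 (decimal 1703)
Shift right by 4 positions
Drop the 4 low bits; fill with zeros on the left
Result: 000001101010 (decimal 106)
Equivalent: 1703 >> 4 = 1703 ÷ 2^4 = 106



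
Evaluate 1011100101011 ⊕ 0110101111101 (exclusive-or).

XOR: 1 when bits differ
  1011100101011
^ 0110101111101
---------------
  1101001010110
Decimal: 5931 ^ 3453 = 6742



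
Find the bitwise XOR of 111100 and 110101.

XOR: 1 when bits differ
  111100
^ 110101
--------
  001001
Decimal: 60 ^ 53 = 9



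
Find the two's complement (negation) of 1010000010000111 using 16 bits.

Original (sign bit 1, negative): 1010000010000111
Step 1 - Invert all bits: 0101111101111000
Step 2 - Add 1: 0101111101111001
Verification: 1010000010000111 + 0101111101111001 = 10000000000000000; discarding the end carry (carry out of the top bit) leaves the 16-bit value 0000000000000000, as required for x + (-x)



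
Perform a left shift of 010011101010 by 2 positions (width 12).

Original: 010011101010 (decimal 1258)
Shift left by 2 positions
Append 2 zeros on the right and drop the 2 high bits that overflow the 12-bit width
Result: 001110101000 (decimal 936)
Equivalent: 1258 << 2 = 1258 × 2^2 = 5032, truncated to 12 bits = 936



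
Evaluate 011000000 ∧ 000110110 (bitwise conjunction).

AND: 1 only when both bits are 1
  011000000
& 000110110
-----------
  000000000
Decimal: 192 & 54 = 0



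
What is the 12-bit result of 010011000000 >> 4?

Original: 010011000000 (decimal 1216)
Shift right by 4 positions
Drop the 4 low bits; fill with zeros on the left
Result: 000001001100 (decimal 76)
Equivalent: 1216 >> 4 = 1216 ÷ 2^4 = 76



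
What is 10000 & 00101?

AND: 1 only when both bits are 1
  10000
& 00101
-------
  00000
Decimal: 16 & 5 = 0



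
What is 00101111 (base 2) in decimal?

Sum of powers of 2 for each 1-bit:
2^0 + 2^1 + 2^2 + 2^3 + 2^5
= 1 + 2 + 4 + 8 + 32
= 47



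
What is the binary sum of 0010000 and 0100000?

Add column by column from the right: bit + bit + carry-in; write the sum mod 2, carry 1 when the sum is 2 or 3.
carry:  0000000
        0010000
+       0100000
---------------
       00110000
(the carry out of the leftmost column, 0, becomes the leading bit)
Decimal check:
  0010000 = 16
  0100000 = 32
  16 + 32 = 48, and 00110000 = 32 + 16 = 48 ✓



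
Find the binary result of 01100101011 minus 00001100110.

Method 1 - Direct subtraction (column by column from the right: bit − bit − borrow-in; if negative, add 2 and borrow 1 from the next column):
borrow: 00110001000
        01100101011
-       00001100110
-------------------
        01011000101

Method 2 - Add two's complement:
Two's complement of 00001100110: invert → 11110011001, add 1 → 11110011010
  01100101011
+ 11110011010
-------------
 101011000101  (end carry out of the top bit = 1)
Discarding the end carry: 01011000101
Decimal check:
  01100101011 = 512 + 256 + 32 + 8 + 2 + 1 = 811
  00001100110 = 64 + 32 + 4 + 2 = 102
  811 - 102 = 709, and 01011000101 = 512 + 128 + 64 + 4 + 1 = 709 ✓



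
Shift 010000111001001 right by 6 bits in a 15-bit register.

Original: 010000111001001 (decimal 8649)
Shift right by 6 positions
Drop the 6 low bits; fill with zeros on the left
Result: 000000010000111 (decimal 135)
Equivalent: 8649 >> 6 = 8649 ÷ 2^6 = 135



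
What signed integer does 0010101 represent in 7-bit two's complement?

Binary: 0010101
Sign bit: 0 (non-negative)
Read directly as an unsigned value:
0010101 = 16 + 4 + 1 = 21
Value: 21



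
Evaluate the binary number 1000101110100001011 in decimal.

Sum of powers of 2 for each 1-bit:
2^0 + 2^1 + 2^3 + 2^8 + 2^10 + 2^11 + 2^12 + 2^14 + 2^18
= 1 + 2 + 8 + 256 + 1024 + 2048 + 4096 + 16384 + 262144
= 285963



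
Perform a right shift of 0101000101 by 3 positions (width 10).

Original: 0101000101 (decimal 325)
Shift right by 3 positions
Drop the 3 low bits; fill with zeros on the left
Result: 0000101000 (decimal 40)
Equivalent: 325 >> 3 = 325 ÷ 2^3 = 40



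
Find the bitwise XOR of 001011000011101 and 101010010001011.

XOR: 1 when bits differ
  001011000011101
^ 101010010001011
-----------------
  100001010010110
Decimal: 5661 ^ 21643 = 17046



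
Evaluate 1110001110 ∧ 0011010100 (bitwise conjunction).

AND: 1 only when both bits are 1
  1110001110
& 0011010100
------------
  0010000100
Decimal: 910 & 212 = 132



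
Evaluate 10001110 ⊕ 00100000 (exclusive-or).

XOR: 1 when bits differ
  10001110
^ 00100000
----------
  10101110
Decimal: 142 ^ 32 = 174



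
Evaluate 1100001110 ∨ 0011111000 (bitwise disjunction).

OR: 1 when either bit is 1
  1100001110
| 0011111000
------------
  1111111110
Decimal: 782 | 248 = 1022

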